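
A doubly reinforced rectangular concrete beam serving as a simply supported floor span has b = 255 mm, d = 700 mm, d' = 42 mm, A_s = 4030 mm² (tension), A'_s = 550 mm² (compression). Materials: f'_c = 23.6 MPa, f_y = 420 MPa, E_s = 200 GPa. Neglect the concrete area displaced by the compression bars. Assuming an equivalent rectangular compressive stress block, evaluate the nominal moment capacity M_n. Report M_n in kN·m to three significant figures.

M_n ≈ 966 kN·m

Assume both tension and compression steel yield.
Net tension couple steel: A_s − A'_s = 3480 mm².
a = (A_s − A'_s) f_y / (0.85 f'_c b) = 1461600/(0.85 × 23.6 × 255) = 285.73 mm.
c = a/β₁ = 285.73/0.85 = 336.15 mm; ε'_s = 0.003(c − d')/c = 0.0026 ≥ f_y/E_s = 0.0021, so compression steel does yield.
M_n = (A_s − A'_s) f_y (d − a/2) + A'_s f_y (d − d') = [1461600 × (700 − 142.865) + 231000 × (700 − 42)] × 10⁻⁶ = 814.31 + 152.00 = 966.31 kN·m.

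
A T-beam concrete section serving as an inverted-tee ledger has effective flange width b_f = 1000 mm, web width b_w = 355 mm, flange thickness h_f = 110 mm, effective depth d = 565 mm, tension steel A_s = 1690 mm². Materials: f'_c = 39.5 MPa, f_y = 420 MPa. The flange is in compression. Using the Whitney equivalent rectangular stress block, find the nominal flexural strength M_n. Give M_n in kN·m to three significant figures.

Tension: T = A_s f_y = 1690 × 420 = 709800 N.
Try a within the flange: a = T/(0.85 f'_c b_f) = 709800/(0.85 × 39.5 × 1000) = 21.14 mm.
Since a = 21.14 ≤ h_f = 110 mm, the stress block lies entirely in the flange; analyse as a rectangular beam of width b_f.
M_n = T(d − a/2) = 709800 × (565 − 10.57) = 393.53 × 10⁶ N·mm.
M_n = 393.53 kN·m.

M_n ≈ 394 kN·m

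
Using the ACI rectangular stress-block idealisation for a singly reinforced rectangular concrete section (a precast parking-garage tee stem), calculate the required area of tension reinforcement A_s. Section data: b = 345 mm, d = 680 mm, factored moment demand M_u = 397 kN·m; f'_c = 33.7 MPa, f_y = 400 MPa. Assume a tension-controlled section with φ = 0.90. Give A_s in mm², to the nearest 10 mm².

M_n = M_u/φ = 397/0.90 = 441.111 kN·m.
With M_n = 0.85 f'_c a b (d − a/2), solve the quadratic for a:
a = d − √(d² − 2M_n/(0.85 f'_c b)) = 680 − √(680² − 2 × 441.111×10⁶/(0.85 × 33.7 × 345)) = 69.16 mm.
A_s = 0.85 f'_c a b / f_y = 0.85 × 33.7 × 69.16 × 345 / 400 = 1708.7 mm².

A_s ≈ 1710 mm²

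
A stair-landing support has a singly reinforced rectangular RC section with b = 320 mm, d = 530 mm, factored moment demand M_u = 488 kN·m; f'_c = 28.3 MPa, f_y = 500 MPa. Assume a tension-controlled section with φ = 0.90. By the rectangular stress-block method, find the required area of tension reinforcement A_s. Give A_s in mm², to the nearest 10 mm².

A_s ≈ 2400 mm²

M_n = M_u/φ = 488/0.90 = 542.222 kN·m.
With M_n = 0.85 f'_c a b (d − a/2), solve the quadratic for a:
a = d − √(d² − 2M_n/(0.85 f'_c b)) = 530 − √(530² − 2 × 542.222×10⁶/(0.85 × 28.3 × 320)) = 155.81 mm.
A_s = 0.85 f'_c a b / f_y = 0.85 × 28.3 × 155.81 × 320 / 500 = 2398.7 mm².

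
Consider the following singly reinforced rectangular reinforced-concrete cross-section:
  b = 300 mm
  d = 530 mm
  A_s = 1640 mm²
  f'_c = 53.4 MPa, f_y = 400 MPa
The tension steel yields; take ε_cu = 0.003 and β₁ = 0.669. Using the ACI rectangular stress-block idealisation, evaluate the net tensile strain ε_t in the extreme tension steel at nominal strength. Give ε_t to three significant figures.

ε_t ≈ 0.0191

a = A_s f_y/(0.85 f'_c b) = 48.18 mm.
β₁ = 0.669, so c = a/β₁ = 48.18/0.669 = 72.02 mm.
From the linear strain diagram with ε_cu = 0.003: ε_t = 0.003 (d − c)/c = 0.003 × (530 − 72.02)/72.02 = 0.0191.
Since ε_t ≥ 0.005, the section is tension-controlled.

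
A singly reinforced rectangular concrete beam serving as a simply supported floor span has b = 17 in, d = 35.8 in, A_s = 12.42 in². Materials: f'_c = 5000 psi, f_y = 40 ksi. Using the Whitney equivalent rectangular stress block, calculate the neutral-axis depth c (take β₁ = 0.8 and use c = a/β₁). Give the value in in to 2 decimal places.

T = A_s f_y = 12.42 × 40 = 496.8 kips.
a = T/(0.85 f'_c b) = 496.8/(0.85 × 5 × 17) = 6.8761 in.
With β₁ = 0.8, c = a/β₁ = 6.8761/0.8 = 8.60 in.

c ≈ 8.60 in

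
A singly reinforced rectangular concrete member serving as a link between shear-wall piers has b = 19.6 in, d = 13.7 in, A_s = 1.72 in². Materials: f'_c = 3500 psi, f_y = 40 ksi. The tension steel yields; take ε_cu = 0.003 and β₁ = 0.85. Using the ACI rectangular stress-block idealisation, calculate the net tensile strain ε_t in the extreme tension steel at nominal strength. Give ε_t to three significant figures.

ε_t ≈ 0.0266

a = A_s f_y/(0.85 f'_c b) = 1.180 in.
β₁ = 0.85, so c = a/β₁ = 1.180/0.85 = 1.388 in.
From the linear strain diagram with ε_cu = 0.003: ε_t = 0.003 (d − c)/c = 0.003 × (13.7 − 1.388)/1.388 = 0.0266.
Since ε_t ≥ 0.005, the section is tension-controlled.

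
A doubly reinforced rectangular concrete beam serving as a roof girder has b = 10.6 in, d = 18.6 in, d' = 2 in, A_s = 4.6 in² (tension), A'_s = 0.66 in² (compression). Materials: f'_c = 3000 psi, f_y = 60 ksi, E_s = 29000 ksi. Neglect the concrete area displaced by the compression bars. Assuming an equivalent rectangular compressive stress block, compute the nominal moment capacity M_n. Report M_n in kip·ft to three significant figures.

M_n ≈ 335 kip·ft

Assume both steels yield.
a = (A_s − A'_s) f_y/(0.85 f'_c b) = (4.6 − 0.66) × 60/(0.85 × 3 × 10.6) = 8.746 in.
c = a/β₁ = 8.746/0.85 = 10.289 in; ε'_s = 0.003(c − d')/c = 0.0024 ≥ ε_y = 0.0021, so the compression steel yields.
M_n = (A_s − A'_s) f_y (d − a/2) + A'_s f_y (d − d') = 236.4 × (18.6 − 4.373) + 39.6 × (18.6 − 2) = 3363.3 + 657.4 = 4020.7 kip·in = 4020.7/12 = 335.06 kip·ft.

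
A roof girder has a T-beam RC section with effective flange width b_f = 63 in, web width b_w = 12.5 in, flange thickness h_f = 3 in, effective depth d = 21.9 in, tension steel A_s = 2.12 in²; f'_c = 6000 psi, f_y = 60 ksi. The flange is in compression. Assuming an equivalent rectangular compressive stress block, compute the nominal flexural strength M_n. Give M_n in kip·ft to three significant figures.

Tension: T = A_s f_y = 2.12 × 60 = 127.2 kips.
Try a within the flange: a = T/(0.85 f'_c b_f) = 127.2/(0.85 × 6 × 63) = 0.396 in.
Since a = 0.396 ≤ h_f = 3 in, the stress block lies entirely in the flange; analyse as a rectangular beam of width b_f.
M_n = T(d − a/2) = 127.2 × (21.9 − 0.198) = 2760.5 kip·in.
M_n = 2760.5/12 = 230.04 kip·ft.

M_n ≈ 230 kip·ft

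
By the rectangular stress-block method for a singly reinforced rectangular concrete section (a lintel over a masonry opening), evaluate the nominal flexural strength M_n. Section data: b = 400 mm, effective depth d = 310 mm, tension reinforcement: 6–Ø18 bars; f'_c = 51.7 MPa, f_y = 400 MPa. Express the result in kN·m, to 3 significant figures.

M_n ≈ 178 kN·m

A_s = 6 × 254 = 1524 mm².
T = A_s f_y = 1524 × 400 = 609600 N = 609.6 kN.
From C = T: a = T/(0.85 f'_c b) = 609600/(0.85 × 51.7 × 400) = 34.68 mm.
M_n = T(d − a/2) = 609.6 kN × (310 − 17.34) mm = 178.41 kN·m.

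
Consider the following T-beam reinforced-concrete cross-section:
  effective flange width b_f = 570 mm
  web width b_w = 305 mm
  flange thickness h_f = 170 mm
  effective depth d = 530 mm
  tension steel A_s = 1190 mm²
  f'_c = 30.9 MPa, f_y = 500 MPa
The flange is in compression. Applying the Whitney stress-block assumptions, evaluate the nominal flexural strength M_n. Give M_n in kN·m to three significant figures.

Tension: T = A_s f_y = 1190 × 500 = 595000 N.
Try a within the flange: a = T/(0.85 f'_c b_f) = 595000/(0.85 × 30.9 × 570) = 39.74 mm.
Since a = 39.74 ≤ h_f = 170 mm, the stress block lies entirely in the flange; analyse as a rectangular beam of width b_f.
M_n = T(d − a/2) = 595000 × (530 − 19.87) = 303.53 × 10⁶ N·mm.
M_n = 303.53 kN·m.

M_n ≈ 304 kN·m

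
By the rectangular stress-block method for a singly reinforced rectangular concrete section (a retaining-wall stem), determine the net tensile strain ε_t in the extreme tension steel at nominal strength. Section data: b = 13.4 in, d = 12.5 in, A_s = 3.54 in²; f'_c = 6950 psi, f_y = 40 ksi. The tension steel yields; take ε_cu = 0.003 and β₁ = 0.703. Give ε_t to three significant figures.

a = A_s f_y/(0.85 f'_c b) = 1.789 in.
β₁ = 0.703, so c = a/β₁ = 1.789/0.703 = 2.545 in.
From the linear strain diagram with ε_cu = 0.003: ε_t = 0.003 (d − c)/c = 0.003 × (12.5 − 2.545)/2.545 = 0.0117.
Since ε_t ≥ 0.005, the section is tension-controlled.

ε_t ≈ 0.0117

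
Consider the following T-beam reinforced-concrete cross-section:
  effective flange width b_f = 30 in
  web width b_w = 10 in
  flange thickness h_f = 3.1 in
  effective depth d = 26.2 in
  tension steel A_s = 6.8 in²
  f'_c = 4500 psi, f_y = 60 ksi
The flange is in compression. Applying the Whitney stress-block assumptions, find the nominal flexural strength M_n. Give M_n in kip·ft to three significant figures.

M_n ≈ 828 kip·ft

Tension: T = A_s f_y = 6.8 × 60 = 408 kips.
Try a within the flange: a = T/(0.85 f'_c b_f) = 408/(0.85 × 4.5 × 30) = 3.556 in.
a = 3.556 > h_f = 3.1 in: the block extends into the web. Split into flange-overhang and web parts.
C_f = 0.85 f'_c (b_f − b_w) h_f = 0.85 × 4.5 × (30 − 10) × 3.1 = 237.2 kips.
Remaining web compression depth: a_w = (T − C_f)/(0.85 f'_c b_w) = (408 − 237.2)/(0.85 × 4.5 × 10) = 4.465 in.
M_n = C_f(d − h_f/2) + (T − C_f)(d − a_w/2) = 237.2 × (26.2 − 1.55) + 170.8 × (26.2 − 2.2325) = 5847.0 + 4093.6 = 9940.6 kip·in.
M_n = 9940.6/12 = 828.38 kip·ft.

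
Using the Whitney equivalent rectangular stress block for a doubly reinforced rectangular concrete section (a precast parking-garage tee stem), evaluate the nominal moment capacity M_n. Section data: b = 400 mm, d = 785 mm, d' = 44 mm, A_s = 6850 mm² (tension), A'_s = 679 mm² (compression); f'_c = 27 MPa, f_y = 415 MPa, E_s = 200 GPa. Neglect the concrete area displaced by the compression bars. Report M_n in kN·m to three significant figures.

Assume both tension and compression steel yield.
Net tension couple steel: A_s − A'_s = 6171 mm².
a = (A_s − A'_s) f_y / (0.85 f'_c b) = 2560965/(0.85 × 27 × 400) = 278.97 mm.
c = a/β₁ = 278.97/0.85 = 328.20 mm; ε'_s = 0.003(c − d')/c = 0.0026 ≥ f_y/E_s = 0.0021, so compression steel does yield.
M_n = (A_s − A'_s) f_y (d − a/2) + A'_s f_y (d − d') = [2560965 × (785 − 139.485) + 281785 × (785 − 44)] × 10⁻⁶ = 1653.14 + 208.80 = 1861.94 kN·m.

M_n ≈ 1860 kN·m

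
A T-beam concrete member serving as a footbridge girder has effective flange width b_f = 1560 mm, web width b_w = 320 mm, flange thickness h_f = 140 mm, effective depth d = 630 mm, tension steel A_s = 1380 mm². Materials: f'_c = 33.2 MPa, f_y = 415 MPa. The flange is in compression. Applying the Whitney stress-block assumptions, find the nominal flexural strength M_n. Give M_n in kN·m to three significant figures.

Tension: T = A_s f_y = 1380 × 415 = 572700 N.
Try a within the flange: a = T/(0.85 f'_c b_f) = 572700/(0.85 × 33.2 × 1560) = 13.01 mm.
Since a = 13.01 ≤ h_f = 140 mm, the stress block lies entirely in the flange; analyse as a rectangular beam of width b_f.
M_n = T(d − a/2) = 572700 × (630 − 6.505) = 357.08 × 10⁶ N·mm.
M_n = 357.08 kN·m.

M_n ≈ 357 kN·m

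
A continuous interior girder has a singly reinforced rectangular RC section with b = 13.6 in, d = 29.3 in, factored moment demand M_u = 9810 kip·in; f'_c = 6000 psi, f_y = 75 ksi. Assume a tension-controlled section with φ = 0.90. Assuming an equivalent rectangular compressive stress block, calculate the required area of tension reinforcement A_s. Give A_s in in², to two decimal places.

M_n = M_u/φ = 9810/0.90 = 10900 kip·in.
From M_n = 0.85 f'_c a b (d − a/2):
a = d − √(d² − 2M_n/(0.85 f'_c b)) = 29.3 − √(29.3² − 2 × 10900/(0.85 × 6 × 13.6)) = 5.972 in.
A_s = 0.85 f'_c a b / f_y = 0.85 × 6 × 5.972 × 13.6 / 75 = 5.523 in².

A_s ≈ 5.52 in²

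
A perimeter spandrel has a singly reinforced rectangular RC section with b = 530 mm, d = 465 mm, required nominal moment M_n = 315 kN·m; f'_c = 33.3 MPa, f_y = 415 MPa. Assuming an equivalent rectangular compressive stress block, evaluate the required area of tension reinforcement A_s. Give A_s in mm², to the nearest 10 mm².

With M_n = 0.85 f'_c a b (d − a/2), solve the quadratic for a:
a = d − √(d² − 2M_n/(0.85 f'_c b)) = 465 − √(465² − 2 × 315×10⁶/(0.85 × 33.3 × 530)) = 47.59 mm.
A_s = 0.85 f'_c a b / f_y = 0.85 × 33.3 × 47.59 × 530 / 415 = 1720.3 mm².

A_s ≈ 1720 mm²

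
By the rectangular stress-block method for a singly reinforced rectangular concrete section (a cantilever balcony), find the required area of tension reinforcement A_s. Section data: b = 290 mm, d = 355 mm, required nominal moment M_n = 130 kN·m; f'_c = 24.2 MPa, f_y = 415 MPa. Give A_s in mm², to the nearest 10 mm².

With M_n = 0.85 f'_c a b (d − a/2), solve the quadratic for a:
a = d − √(d² − 2M_n/(0.85 f'_c b)) = 355 − √(355² − 2 × 130×10⁶/(0.85 × 24.2 × 290)) = 67.88 mm.
A_s = 0.85 f'_c a b / f_y = 0.85 × 24.2 × 67.88 × 290 / 415 = 975.7 mm².

A_s ≈ 980 mm²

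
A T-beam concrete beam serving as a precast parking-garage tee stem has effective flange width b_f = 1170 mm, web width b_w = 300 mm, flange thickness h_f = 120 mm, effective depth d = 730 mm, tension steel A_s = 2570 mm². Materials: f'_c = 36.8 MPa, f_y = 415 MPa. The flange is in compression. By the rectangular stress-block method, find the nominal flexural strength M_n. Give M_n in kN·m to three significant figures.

Tension: T = A_s f_y = 2570 × 415 = 1066550 N.
Try a within the flange: a = T/(0.85 f'_c b_f) = 1066550/(0.85 × 36.8 × 1170) = 29.14 mm.
Since a = 29.14 ≤ h_f = 120 mm, the stress block lies entirely in the flange; analyse as a rectangular beam of width b_f.
M_n = T(d − a/2) = 1066550 × (730 − 14.57) = 763.04 × 10⁶ N·mm.
M_n = 763.04 kN·m.

M_n ≈ 763 kN·m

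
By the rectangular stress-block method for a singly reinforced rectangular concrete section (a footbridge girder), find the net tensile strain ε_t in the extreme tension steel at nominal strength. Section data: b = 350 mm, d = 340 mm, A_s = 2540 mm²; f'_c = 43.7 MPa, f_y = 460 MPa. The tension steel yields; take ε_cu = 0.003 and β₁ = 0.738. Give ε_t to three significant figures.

a = A_s f_y/(0.85 f'_c b) = 89.87 mm.
β₁ = 0.738, so c = a/β₁ = 89.87/0.738 = 121.78 mm.
From the linear strain diagram with ε_cu = 0.003: ε_t = 0.003 (d − c)/c = 0.003 × (340 − 121.78)/121.78 = 0.00538.
Since ε_t ≥ 0.005, the section is tension-controlled.

ε_t ≈ 0.00538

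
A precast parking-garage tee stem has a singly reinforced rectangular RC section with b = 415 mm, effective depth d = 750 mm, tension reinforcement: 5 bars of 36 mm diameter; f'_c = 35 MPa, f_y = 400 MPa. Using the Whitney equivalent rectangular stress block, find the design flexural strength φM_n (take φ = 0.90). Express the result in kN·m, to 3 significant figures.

A_s = 5 × 1018 = 5090 mm².
T = A_s f_y = 5090 × 400 = 2036000 N = 2036 kN.
From C = T: a = T/(0.85 f'_c b) = 2036000/(0.85 × 35 × 415) = 164.91 mm.
M_n = T(d − a/2) = 2036 kN × (750 − 82.455) mm = 1359.12 kN·m.
φM_n = 0.90 × 1359.12 = 1223.21 kN·m.

φM_n ≈ 1220 kN·m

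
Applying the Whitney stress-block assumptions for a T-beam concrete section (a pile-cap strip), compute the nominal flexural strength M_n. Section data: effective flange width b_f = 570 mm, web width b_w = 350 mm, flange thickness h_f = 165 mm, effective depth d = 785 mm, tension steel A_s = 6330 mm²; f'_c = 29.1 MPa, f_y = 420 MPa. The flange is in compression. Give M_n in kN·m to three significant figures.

Tension: T = A_s f_y = 6330 × 420 = 2658600 N.
Try a within the flange: a = T/(0.85 f'_c b_f) = 2658600/(0.85 × 29.1 × 570) = 188.57 mm.
a = 188.57 > h_f = 165 mm: the block extends into the web. Split into flange-overhang and web parts.
C_f = 0.85 f'_c (b_f − b_w) h_f = 0.85 × 29.1 × (570 − 350) × 165 = 897881 N.
Remaining web compression depth: a_w = (T − C_f)/(0.85 f'_c b_w) = (2658600 − 897881)/(0.85 × 29.1 × 350) = 203.38 mm.
M_n = C_f(d − h_f/2) + (T − C_f)(d − a_w/2) = 897881 × (785 − 82.5) + 1760719 × (785 − 101.69) = 630.76 + 1203.12 = 1833.88 × 10⁶ N·mm.
M_n = 1833.88 kN·m.

M_n ≈ 1830 kN·m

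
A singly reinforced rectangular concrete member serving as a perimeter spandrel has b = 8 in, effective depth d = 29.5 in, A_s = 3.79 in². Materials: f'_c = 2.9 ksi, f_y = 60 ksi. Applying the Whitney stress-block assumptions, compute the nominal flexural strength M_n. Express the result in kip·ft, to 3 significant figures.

M_n ≈ 450 kip·ft

T = A_s f_y = 3.79 × 60 = 227.4 kips.
a = T/(0.85 f'_c b) = 227.4/(0.85 × 2.9 × 8) = 11.531 in.
M_n = T(d − a/2) = 227.4 × (29.5 − 5.7655) = 5397.2 kip·in = 5397.2/12 = 449.77 kip·ft.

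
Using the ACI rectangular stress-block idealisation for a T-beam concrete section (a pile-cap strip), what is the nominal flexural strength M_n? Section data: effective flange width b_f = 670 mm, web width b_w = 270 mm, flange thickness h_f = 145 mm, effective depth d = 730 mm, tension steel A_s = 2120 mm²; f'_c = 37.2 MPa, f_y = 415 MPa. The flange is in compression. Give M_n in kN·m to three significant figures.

Tension: T = A_s f_y = 2120 × 415 = 879800 N.
Try a within the flange: a = T/(0.85 f'_c b_f) = 879800/(0.85 × 37.2 × 670) = 41.53 mm.
Since a = 41.53 ≤ h_f = 145 mm, the stress block lies entirely in the flange; analyse as a rectangular beam of width b_f.
M_n = T(d − a/2) = 879800 × (730 − 20.765) = 623.98 × 10⁶ N·mm.
M_n = 623.98 kN·m.

M_n ≈ 624 kN·m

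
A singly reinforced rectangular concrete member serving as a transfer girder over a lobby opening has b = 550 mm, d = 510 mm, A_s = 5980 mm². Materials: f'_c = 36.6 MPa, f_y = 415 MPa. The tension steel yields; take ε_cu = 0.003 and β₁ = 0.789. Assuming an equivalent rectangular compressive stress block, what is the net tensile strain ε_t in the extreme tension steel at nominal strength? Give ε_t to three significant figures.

ε_t ≈ 0.00532

a = A_s f_y/(0.85 f'_c b) = 145.04 mm.
β₁ = 0.789, so c = a/β₁ = 145.04/0.789 = 183.83 mm.
From the linear strain diagram with ε_cu = 0.003: ε_t = 0.003 (d − c)/c = 0.003 × (510 − 183.83)/183.83 = 0.00532.
Since ε_t ≥ 0.005, the section is tension-controlled.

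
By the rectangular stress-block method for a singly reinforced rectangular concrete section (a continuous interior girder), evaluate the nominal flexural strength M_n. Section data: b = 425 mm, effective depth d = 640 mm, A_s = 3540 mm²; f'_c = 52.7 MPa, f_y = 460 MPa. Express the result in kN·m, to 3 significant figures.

M_n ≈ 973 kN·m

T = A_s f_y = 3540 × 460 = 1628400 N = 1628.4 kN.
From C = T: a = T/(0.85 f'_c b) = 1628400/(0.85 × 52.7 × 425) = 85.53 mm.
M_n = T(d − a/2) = 1628.4 kN × (640 − 42.765) mm = 972.54 kN·m.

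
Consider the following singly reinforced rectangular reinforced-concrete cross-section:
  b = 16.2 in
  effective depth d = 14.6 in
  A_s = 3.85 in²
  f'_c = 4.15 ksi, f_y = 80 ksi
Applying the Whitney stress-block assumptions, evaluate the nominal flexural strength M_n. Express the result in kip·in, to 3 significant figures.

M_n ≈ 3670 kip·in

T = A_s f_y = 3.85 × 80 = 308 kips.
a = T/(0.85 f'_c b) = 308/(0.85 × 4.15 × 16.2) = 5.390 in.
M_n = T(d − a/2) = 308 × (14.6 − 2.695) = 3666.7 kip·in.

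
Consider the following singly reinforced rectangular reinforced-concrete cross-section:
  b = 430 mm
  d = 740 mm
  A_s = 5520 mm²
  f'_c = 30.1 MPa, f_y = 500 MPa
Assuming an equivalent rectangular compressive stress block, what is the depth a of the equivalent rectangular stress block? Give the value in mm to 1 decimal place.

T = A_s f_y = 5520 × 500 = 2760000 N = 2760 kN.
Setting C = 0.85 f'_c a b equal to T: a = 2760000/(0.85 × 30.1 × 430) = 250.9 mm.

a ≈ 250.9 mm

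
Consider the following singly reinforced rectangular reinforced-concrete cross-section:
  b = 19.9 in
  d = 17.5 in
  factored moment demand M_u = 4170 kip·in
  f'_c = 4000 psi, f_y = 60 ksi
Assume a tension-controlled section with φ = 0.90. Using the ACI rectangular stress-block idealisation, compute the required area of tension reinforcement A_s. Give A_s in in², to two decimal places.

A_s ≈ 5.06 in²

M_n = M_u/φ = 4170/0.90 = 4633.33 kip·in.
From M_n = 0.85 f'_c a b (d − a/2):
a = d − √(d² − 2M_n/(0.85 f'_c b)) = 17.5 − √(17.5² − 2 × 4633.33/(0.85 × 4 × 19.9)) = 4.489 in.
A_s = 0.85 f'_c a b / f_y = 0.85 × 4 × 4.489 × 19.9 / 60 = 5.062 in².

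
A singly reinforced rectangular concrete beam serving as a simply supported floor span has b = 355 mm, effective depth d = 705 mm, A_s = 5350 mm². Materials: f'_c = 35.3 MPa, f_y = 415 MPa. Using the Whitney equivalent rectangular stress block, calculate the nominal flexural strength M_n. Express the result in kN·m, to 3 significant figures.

M_n ≈ 1330 kN·m

T = A_s f_y = 5350 × 415 = 2220250 N = 2220.25 kN.
From C = T: a = T/(0.85 f'_c b) = 2220250/(0.85 × 35.3 × 355) = 208.44 mm.
M_n = T(d − a/2) = 2220.25 kN × (705 − 104.22) mm = 1333.88 kN·m.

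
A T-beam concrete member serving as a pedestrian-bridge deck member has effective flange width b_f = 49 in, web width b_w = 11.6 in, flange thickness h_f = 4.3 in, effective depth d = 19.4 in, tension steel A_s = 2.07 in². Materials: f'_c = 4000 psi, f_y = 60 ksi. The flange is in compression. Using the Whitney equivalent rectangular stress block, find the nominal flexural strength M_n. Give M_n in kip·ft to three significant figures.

Tension: T = A_s f_y = 2.07 × 60 = 124.2 kips.
Try a within the flange: a = T/(0.85 f'_c b_f) = 124.2/(0.85 × 4 × 49) = 0.745 in.
Since a = 0.745 ≤ h_f = 4.3 in, the stress block lies entirely in the flange; analyse as a rectangular beam of width b_f.
M_n = T(d − a/2) = 124.2 × (19.4 − 0.3725) = 2363.2 kip·in.
M_n = 2363.2/12 = 196.93 kip·ft.

M_n ≈ 197 kip·ft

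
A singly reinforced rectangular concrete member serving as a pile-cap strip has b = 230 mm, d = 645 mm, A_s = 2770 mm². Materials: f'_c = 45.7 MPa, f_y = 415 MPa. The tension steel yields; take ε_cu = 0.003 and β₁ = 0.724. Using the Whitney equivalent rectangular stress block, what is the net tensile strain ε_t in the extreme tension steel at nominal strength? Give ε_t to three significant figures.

ε_t ≈ 0.00789

a = A_s f_y/(0.85 f'_c b) = 128.67 mm.
β₁ = 0.724, so c = a/β₁ = 128.67/0.724 = 177.72 mm.
From the linear strain diagram with ε_cu = 0.003: ε_t = 0.003 (d − c)/c = 0.003 × (645 − 177.72)/177.72 = 0.00789.
Since ε_t ≥ 0.005, the section is tension-controlled.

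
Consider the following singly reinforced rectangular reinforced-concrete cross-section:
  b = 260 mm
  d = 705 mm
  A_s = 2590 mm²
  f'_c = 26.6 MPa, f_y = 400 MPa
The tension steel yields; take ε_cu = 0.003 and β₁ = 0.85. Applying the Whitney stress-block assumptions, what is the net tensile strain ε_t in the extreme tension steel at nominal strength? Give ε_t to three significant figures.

ε_t ≈ 0.00720

a = A_s f_y/(0.85 f'_c b) = 176.23 mm.
β₁ = 0.85, so c = a/β₁ = 176.23/0.85 = 207.33 mm.
From the linear strain diagram with ε_cu = 0.003: ε_t = 0.003 (d − c)/c = 0.003 × (705 − 207.33)/207.33 = 0.00720.
Since ε_t ≥ 0.005, the section is tension-controlled.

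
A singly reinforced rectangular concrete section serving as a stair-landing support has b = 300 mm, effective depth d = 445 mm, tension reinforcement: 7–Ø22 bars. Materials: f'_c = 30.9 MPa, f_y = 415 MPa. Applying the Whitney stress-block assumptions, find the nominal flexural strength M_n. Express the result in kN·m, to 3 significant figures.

A_s = 7 × 380 = 2660 mm².
T = A_s f_y = 2660 × 415 = 1103900 N = 1103.9 kN.
From C = T: a = T/(0.85 f'_c b) = 1103900/(0.85 × 30.9 × 300) = 140.10 mm.
M_n = T(d − a/2) = 1103.9 kN × (445 − 70.05) mm = 413.91 kN·m.

M_n ≈ 414 kN·m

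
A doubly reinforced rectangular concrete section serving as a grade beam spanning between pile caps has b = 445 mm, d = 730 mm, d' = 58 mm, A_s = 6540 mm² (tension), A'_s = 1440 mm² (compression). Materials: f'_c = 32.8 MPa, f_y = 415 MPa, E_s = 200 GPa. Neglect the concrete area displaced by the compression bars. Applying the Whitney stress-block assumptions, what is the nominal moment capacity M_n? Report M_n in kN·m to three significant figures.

M_n ≈ 1770 kN·m

Assume both tension and compression steel yield.
Net tension couple steel: A_s − A'_s = 5100 mm².
a = (A_s − A'_s) f_y / (0.85 f'_c b) = 2116500/(0.85 × 32.8 × 445) = 170.59 mm.
c = a/β₁ = 170.59/0.816 = 209.06 mm; ε'_s = 0.003(c − d')/c = 0.0022 ≥ f_y/E_s = 0.0021, so compression steel does yield.
M_n = (A_s − A'_s) f_y (d − a/2) + A'_s f_y (d − d') = [2116500 × (730 − 85.295) + 597600 × (730 − 58)] × 10⁻⁶ = 1364.52 + 401.59 = 1766.11 kN·m.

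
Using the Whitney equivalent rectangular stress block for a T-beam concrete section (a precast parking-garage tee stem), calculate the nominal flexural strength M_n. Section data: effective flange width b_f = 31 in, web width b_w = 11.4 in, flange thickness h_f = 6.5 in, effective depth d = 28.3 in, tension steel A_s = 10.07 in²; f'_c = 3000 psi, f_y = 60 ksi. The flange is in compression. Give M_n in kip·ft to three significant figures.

Tension: T = A_s f_y = 10.07 × 60 = 604.2 kips.
Try a within the flange: a = T/(0.85 f'_c b_f) = 604.2/(0.85 × 3 × 31) = 7.643 in.
a = 7.643 > h_f = 6.5 in: the block extends into the web. Split into flange-overhang and web parts.
C_f = 0.85 f'_c (b_f − b_w) h_f = 0.85 × 3 × (31 − 11.4) × 6.5 = 324.9 kips.
Remaining web compression depth: a_w = (T − C_f)/(0.85 f'_c b_w) = (604.2 − 324.9)/(0.85 × 3 × 11.4) = 9.608 in.
M_n = C_f(d − h_f/2) + (T − C_f)(d − a_w/2) = 324.9 × (28.3 − 3.25) + 279.3 × (28.3 − 4.804) = 8138.7 + 6562.4 = 14701.1 kip·in.
M_n = 14701.1/12 = 1225.09 kip·ft.

M_n ≈ 1230 kip·ft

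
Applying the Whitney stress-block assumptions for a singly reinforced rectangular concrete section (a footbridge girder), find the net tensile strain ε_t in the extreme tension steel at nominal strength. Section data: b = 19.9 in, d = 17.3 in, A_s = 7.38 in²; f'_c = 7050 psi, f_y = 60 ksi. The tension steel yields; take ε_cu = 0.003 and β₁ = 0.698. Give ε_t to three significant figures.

a = A_s f_y/(0.85 f'_c b) = 3.713 in.
β₁ = 0.698, so c = a/β₁ = 3.713/0.698 = 5.319 in.
From the linear strain diagram with ε_cu = 0.003: ε_t = 0.003 (d − c)/c = 0.003 × (17.3 − 5.319)/5.319 = 0.00676.
Since ε_t ≥ 0.005, the section is tension-controlled.

ε_t ≈ 0.00676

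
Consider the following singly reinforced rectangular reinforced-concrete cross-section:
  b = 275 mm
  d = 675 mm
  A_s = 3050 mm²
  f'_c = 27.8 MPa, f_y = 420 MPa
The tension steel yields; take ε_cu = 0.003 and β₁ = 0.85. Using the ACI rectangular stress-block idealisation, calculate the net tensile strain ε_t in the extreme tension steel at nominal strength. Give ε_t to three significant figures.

a = A_s f_y/(0.85 f'_c b) = 197.13 mm.
β₁ = 0.85, so c = a/β₁ = 197.13/0.85 = 231.92 mm.
From the linear strain diagram with ε_cu = 0.003: ε_t = 0.003 (d − c)/c = 0.003 × (675 − 231.92)/231.92 = 0.00573.
Since ε_t ≥ 0.005, the section is tension-controlled.

ε_t ≈ 0.00573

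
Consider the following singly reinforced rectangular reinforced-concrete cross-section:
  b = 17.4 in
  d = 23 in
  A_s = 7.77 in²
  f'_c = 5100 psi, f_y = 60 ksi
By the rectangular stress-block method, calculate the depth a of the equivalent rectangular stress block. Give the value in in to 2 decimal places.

T = A_s f_y = 7.77 × 60 = 466.2 kips.
a = T/(0.85 f'_c b) = 466.2/(0.85 × 5.1 × 17.4) = 6.18 in.

a ≈ 6.18 in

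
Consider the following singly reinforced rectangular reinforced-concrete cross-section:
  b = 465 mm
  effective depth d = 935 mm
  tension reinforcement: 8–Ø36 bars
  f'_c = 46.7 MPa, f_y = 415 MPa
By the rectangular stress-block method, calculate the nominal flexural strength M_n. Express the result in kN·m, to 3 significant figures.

A_s = 8 × 1018 = 8144 mm².
T = A_s f_y = 8144 × 415 = 3379760 N = 3379.76 kN.
From C = T: a = T/(0.85 f'_c b) = 3379760/(0.85 × 46.7 × 465) = 183.10 mm.
M_n = T(d − a/2) = 3379.76 kN × (935 − 91.55) mm = 2850.66 kN·m.

M_n ≈ 2850 kN·m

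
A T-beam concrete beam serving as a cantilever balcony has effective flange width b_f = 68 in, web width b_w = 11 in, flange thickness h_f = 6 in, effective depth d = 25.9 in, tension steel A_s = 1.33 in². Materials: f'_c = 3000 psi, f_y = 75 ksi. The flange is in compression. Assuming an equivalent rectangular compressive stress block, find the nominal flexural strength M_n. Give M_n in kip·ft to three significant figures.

M_n ≈ 213 kip·ft

Tension: T = A_s f_y = 1.33 × 75 = 99.75 kips.
Try a within the flange: a = T/(0.85 f'_c b_f) = 99.75/(0.85 × 3 × 68) = 0.575 in.
Since a = 0.575 ≤ h_f = 6 in, the stress block lies entirely in the flange; analyse as a rectangular beam of width b_f.
M_n = T(d − a/2) = 99.75 × (25.9 − 0.2875) = 2554.8 kip·in.
M_n = 2554.8/12 = 212.90 kip·ft.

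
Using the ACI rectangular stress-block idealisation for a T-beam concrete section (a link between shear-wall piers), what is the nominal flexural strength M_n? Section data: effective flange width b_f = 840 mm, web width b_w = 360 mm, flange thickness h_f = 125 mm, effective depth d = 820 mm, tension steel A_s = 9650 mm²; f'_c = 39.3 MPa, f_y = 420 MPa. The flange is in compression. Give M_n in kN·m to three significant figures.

Tension: T = A_s f_y = 9650 × 420 = 4053000 N.
Try a within the flange: a = T/(0.85 f'_c b_f) = 4053000/(0.85 × 39.3 × 840) = 144.44 mm.
a = 144.44 > h_f = 125 mm: the block extends into the web. Split into flange-overhang and web parts.
C_f = 0.85 f'_c (b_f − b_w) h_f = 0.85 × 39.3 × (840 − 360) × 125 = 2004300 N.
Remaining web compression depth: a_w = (T − C_f)/(0.85 f'_c b_w) = (4053000 − 2004300)/(0.85 × 39.3 × 360) = 170.36 mm.
M_n = C_f(d − h_f/2) + (T − C_f)(d − a_w/2) = 2004300 × (820 − 62.5) + 2048700 × (820 − 85.18) = 1518.26 + 1505.43 = 3023.69 × 10⁶ N·mm.
M_n = 3023.69 kN·m.

M_n ≈ 3020 kN·m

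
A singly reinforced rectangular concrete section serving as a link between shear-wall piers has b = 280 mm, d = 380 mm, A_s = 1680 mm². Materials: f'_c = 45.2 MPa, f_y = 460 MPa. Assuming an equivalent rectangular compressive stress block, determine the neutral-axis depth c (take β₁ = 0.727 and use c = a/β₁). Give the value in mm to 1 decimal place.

T = A_s f_y = 1680 × 460 = 772800 N = 772.8 kN.
Setting C = 0.85 f'_c a b equal to T: a = 772800/(0.85 × 45.2 × 280) = 71.838 mm.
With β₁ = 0.727, c = a/β₁ = 71.838/0.727 = 98.8 mm.

c ≈ 98.8 mm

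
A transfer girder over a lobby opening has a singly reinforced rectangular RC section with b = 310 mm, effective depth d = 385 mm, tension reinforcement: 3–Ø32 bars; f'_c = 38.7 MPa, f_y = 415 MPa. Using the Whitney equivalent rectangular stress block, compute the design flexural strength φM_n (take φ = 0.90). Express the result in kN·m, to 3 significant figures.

A_s = 3 × 804 = 2412 mm².
T = A_s f_y = 2412 × 415 = 1000980 N = 1000.98 kN.
From C = T: a = T/(0.85 f'_c b) = 1000980/(0.85 × 38.7 × 310) = 98.16 mm.
M_n = T(d − a/2) = 1000.98 kN × (385 − 49.08) mm = 336.25 kN·m.
φM_n = 0.90 × 336.25 = 302.63 kN·m.

φM_n ≈ 303 kN·m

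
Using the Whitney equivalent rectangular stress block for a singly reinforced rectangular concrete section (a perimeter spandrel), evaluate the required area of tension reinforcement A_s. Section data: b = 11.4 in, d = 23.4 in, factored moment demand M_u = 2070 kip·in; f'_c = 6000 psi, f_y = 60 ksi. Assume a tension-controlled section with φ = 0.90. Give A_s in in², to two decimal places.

M_n = M_u/φ = 2070/0.90 = 2300 kip·in.
From M_n = 0.85 f'_c a b (d − a/2):
a = d − √(d² − 2M_n/(0.85 f'_c b)) = 23.4 − √(23.4² − 2 × 2300/(0.85 × 6 × 11.4)) = 1.757 in.
A_s = 0.85 f'_c a b / f_y = 0.85 × 6 × 1.757 × 11.4 / 60 = 1.703 in².

A_s ≈ 1.70 in²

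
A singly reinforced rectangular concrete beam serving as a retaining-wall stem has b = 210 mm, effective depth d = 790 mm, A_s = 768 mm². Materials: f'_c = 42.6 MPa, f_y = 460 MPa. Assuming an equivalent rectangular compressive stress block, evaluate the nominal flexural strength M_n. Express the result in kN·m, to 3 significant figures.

M_n ≈ 271 kN·m

T = A_s f_y = 768 × 460 = 353280 N = 353.28 kN.
From C = T: a = T/(0.85 f'_c b) = 353280/(0.85 × 42.6 × 210) = 46.46 mm.
M_n = T(d − a/2) = 353.28 kN × (790 − 23.23) mm = 270.88 kN·m.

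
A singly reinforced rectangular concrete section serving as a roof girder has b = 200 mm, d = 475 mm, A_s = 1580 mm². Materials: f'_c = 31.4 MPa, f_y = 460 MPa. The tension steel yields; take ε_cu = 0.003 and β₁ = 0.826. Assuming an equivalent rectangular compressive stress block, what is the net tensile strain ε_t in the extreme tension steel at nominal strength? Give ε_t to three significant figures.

ε_t ≈ 0.00564

a = A_s f_y/(0.85 f'_c b) = 136.16 mm.
β₁ = 0.826, so c = a/β₁ = 136.16/0.826 = 164.84 mm.
From the linear strain diagram with ε_cu = 0.003: ε_t = 0.003 (d − c)/c = 0.003 × (475 − 164.84)/164.84 = 0.00564.
Since ε_t ≥ 0.005, the section is tension-controlled.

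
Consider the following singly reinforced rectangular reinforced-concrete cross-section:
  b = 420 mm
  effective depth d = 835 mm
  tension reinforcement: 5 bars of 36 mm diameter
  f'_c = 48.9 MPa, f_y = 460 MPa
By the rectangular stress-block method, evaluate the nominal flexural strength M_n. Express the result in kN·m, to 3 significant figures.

A_s = 5 × 1018 = 5090 mm².
T = A_s f_y = 5090 × 460 = 2341400 N = 2341.4 kN.
From C = T: a = T/(0.85 f'_c b) = 2341400/(0.85 × 48.9 × 420) = 134.12 mm.
M_n = T(d − a/2) = 2341.4 kN × (835 − 67.06) mm = 1798.05 kN·m.

M_n ≈ 1800 kN·m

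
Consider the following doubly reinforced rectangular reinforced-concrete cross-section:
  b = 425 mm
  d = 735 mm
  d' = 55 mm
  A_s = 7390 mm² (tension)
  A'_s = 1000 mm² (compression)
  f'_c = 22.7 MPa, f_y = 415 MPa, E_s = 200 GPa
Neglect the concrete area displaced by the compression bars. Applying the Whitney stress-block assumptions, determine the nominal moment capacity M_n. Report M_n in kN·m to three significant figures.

M_n ≈ 1800 kN·m

Assume both tension and compression steel yield.
Net tension couple steel: A_s − A'_s = 6390 mm².
a = (A_s − A'_s) f_y / (0.85 f'_c b) = 2651850/(0.85 × 22.7 × 425) = 323.38 mm.
c = a/β₁ = 323.38/0.85 = 380.45 mm; ε'_s = 0.003(c − d')/c = 0.0026 ≥ f_y/E_s = 0.0021, so compression steel does yield.
M_n = (A_s − A'_s) f_y (d − a/2) + A'_s f_y (d − d') = [2651850 × (735 − 161.69) + 415000 × (735 − 55)] × 10⁻⁶ = 1520.33 + 282.20 = 1802.53 kN·m.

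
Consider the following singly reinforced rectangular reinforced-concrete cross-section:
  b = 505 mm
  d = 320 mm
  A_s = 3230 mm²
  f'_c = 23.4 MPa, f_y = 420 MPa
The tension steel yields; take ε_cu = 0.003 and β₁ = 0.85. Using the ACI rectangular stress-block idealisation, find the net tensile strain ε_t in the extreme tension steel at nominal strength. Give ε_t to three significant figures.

a = A_s f_y/(0.85 f'_c b) = 135.06 mm.
β₁ = 0.85, so c = a/β₁ = 135.06/0.85 = 158.89 mm.
From the linear strain diagram with ε_cu = 0.003: ε_t = 0.003 (d − c)/c = 0.003 × (320 − 158.89)/158.89 = 0.00304.
ε_t < 0.004 — the section is over-reinforced for flexure under ACI limits.

ε_t ≈ 0.00304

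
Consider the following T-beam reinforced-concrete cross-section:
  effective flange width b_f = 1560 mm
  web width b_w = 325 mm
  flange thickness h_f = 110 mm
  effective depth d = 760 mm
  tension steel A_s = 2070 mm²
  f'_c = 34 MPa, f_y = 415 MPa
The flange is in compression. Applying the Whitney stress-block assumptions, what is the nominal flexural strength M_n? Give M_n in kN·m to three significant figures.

Tension: T = A_s f_y = 2070 × 415 = 859050 N.
Try a within the flange: a = T/(0.85 f'_c b_f) = 859050/(0.85 × 34 × 1560) = 19.05 mm.
Since a = 19.05 ≤ h_f = 110 mm, the stress block lies entirely in the flange; analyse as a rectangular beam of width b_f.
M_n = T(d − a/2) = 859050 × (760 − 9.525) = 644.70 × 10⁶ N·mm.
M_n = 644.70 kN·m.

M_n ≈ 645 kN·m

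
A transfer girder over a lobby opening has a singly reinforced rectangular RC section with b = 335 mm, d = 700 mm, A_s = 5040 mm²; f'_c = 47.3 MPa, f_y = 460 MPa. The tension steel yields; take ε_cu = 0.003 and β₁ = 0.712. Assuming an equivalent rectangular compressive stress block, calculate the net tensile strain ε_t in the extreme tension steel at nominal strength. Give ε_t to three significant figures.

ε_t ≈ 0.00569

a = A_s f_y/(0.85 f'_c b) = 172.13 mm.
β₁ = 0.712, so c = a/β₁ = 172.13/0.712 = 241.76 mm.
From the linear strain diagram with ε_cu = 0.003: ε_t = 0.003 (d − c)/c = 0.003 × (700 − 241.76)/241.76 = 0.00569.
Since ε_t ≥ 0.005, the section is tension-controlled.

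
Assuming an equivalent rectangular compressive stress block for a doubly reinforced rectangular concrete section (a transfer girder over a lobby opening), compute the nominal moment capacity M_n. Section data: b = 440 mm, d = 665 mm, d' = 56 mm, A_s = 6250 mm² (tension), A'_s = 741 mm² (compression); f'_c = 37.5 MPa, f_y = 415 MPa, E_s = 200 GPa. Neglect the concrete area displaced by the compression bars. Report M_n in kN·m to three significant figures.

Assume both tension and compression steel yield.
Net tension couple steel: A_s − A'_s = 5509 mm².
a = (A_s − A'_s) f_y / (0.85 f'_c b) = 2286235/(0.85 × 37.5 × 440) = 163.01 mm.
c = a/β₁ = 163.01/0.782 = 208.45 mm; ε'_s = 0.003(c − d')/c = 0.0022 ≥ f_y/E_s = 0.0021, so compression steel does yield.
M_n = (A_s − A'_s) f_y (d − a/2) + A'_s f_y (d − d') = [2286235 × (665 − 81.505) + 307515 × (665 − 56)] × 10⁻⁶ = 1334.01 + 187.28 = 1521.29 kN·m.

M_n ≈ 1520 kN·m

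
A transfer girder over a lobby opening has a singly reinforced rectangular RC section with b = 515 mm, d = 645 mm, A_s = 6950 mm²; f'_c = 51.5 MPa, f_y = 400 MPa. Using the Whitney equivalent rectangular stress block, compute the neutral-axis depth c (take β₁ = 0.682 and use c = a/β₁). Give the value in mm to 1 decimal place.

T = A_s f_y = 6950 × 400 = 2780000 N = 2780 kN.
Setting C = 0.85 f'_c a b equal to T: a = 2780000/(0.85 × 51.5 × 515) = 123.314 mm.
With β₁ = 0.682, c = a/β₁ = 123.314/0.682 = 180.8 mm.

c ≈ 180.8 mm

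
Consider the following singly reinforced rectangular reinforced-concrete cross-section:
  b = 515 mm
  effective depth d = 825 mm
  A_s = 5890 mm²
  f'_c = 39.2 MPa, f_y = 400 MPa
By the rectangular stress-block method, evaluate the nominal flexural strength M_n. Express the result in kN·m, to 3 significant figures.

T = A_s f_y = 5890 × 400 = 2356000 N = 2356 kN.
From C = T: a = T/(0.85 f'_c b) = 2356000/(0.85 × 39.2 × 515) = 137.30 mm.
M_n = T(d − a/2) = 2356 kN × (825 − 68.65) mm = 1781.96 kN·m.

M_n ≈ 1780 kN·m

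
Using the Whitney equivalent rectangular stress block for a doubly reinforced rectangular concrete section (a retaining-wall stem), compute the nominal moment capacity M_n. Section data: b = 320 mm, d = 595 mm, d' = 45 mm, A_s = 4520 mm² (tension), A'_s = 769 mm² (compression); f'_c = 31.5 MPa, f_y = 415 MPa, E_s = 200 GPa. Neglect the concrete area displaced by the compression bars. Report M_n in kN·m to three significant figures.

M_n ≈ 960 kN·m

Assume both tension and compression steel yield.
Net tension couple steel: A_s − A'_s = 3751 mm².
a = (A_s − A'_s) f_y / (0.85 f'_c b) = 1556665/(0.85 × 31.5 × 320) = 181.68 mm.
c = a/β₁ = 181.68/0.825 = 220.22 mm; ε'_s = 0.003(c − d')/c = 0.0024 ≥ f_y/E_s = 0.0021, so compression steel does yield.
M_n = (A_s − A'_s) f_y (d − a/2) + A'_s f_y (d − d') = [1556665 × (595 − 90.84) + 319135 × (595 − 45)] × 10⁻⁶ = 784.81 + 175.52 = 960.33 kN·m.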